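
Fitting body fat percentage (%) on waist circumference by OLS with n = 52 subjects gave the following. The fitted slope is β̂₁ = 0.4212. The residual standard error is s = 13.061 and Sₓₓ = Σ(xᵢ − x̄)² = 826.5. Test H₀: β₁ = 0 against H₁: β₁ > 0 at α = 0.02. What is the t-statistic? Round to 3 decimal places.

t = 0.927

SE(β̂₁) = s/√Sₓₓ = 13.061/√826.5 = 0.454313.
t = 0.4212 / 0.454313 = 0.927.
df = n − 2 = 50.
One-sided p ≈ 0.1792, which is ≥ 0.02, so fail to reject H₀.
The data do not give significant evidence that the true slope on waist circumference is positive.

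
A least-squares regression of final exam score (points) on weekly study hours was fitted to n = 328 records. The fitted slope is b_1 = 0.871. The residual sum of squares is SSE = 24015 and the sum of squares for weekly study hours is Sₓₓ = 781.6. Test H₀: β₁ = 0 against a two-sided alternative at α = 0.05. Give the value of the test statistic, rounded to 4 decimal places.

MSE = SSE/(n − 2) = 24015/326 = 73.6656.
SE(b_1) = √(MSE/Sₓₓ) = √(73.6656/781.6) = 0.307001.
t = 0.871 / 0.307001 = 2.8371.
df = n − 2 = 326.
Two-sided p ≈ 0.0048, which is < 0.05, so reject H₀.
There is evidence that weekly study hours is associated with final exam score.

t = 2.8371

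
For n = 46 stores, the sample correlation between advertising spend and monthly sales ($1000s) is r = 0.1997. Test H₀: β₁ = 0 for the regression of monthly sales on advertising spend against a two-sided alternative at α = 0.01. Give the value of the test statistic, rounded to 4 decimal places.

t = 1.3519

t = r·√(n − 2)/√(1 − r²) = 0.1997·√44/√0.96012 = 1.3519.
df = n − 2 = 44.
Two-sided p ≈ 0.1833, which is ≥ 0.01, so fail to reject H₀.
The data do not give significant evidence of a linear association between advertising spend and monthly sales.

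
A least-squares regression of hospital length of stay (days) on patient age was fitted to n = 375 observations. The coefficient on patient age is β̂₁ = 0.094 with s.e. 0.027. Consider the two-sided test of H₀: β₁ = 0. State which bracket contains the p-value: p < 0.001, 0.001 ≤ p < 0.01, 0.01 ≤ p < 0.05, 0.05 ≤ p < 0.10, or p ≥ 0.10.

t = 0.094 / 0.027 = 3.481.
df = n − 2 = 375 − 2 = 373.
Two-sided p = 2·P(T_{373} > |t|) ≈ 0.0006.
So p < 0.001.

p < 0.001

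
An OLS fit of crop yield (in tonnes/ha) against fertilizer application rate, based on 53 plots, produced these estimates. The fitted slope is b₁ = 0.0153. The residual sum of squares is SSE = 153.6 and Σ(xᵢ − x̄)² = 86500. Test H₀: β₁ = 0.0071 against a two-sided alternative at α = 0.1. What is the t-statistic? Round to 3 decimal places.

t = 1.390

MSE = SSE/(n − 2) = 153.6/51 = 3.01176.
SE(b₁) = √(MSE/Sₓₓ) = √(3.01176/86500) = 0.00590069.
t = (0.0153 − 0.0071) / 0.00590069 = 1.390.
df = n − 2 = 51.
Two-sided p ≈ 0.1707, which is ≥ 0.1, so fail to reject H₀.
The data are consistent with a true slope of 0.0071 tonnes/ha per unit of fertilizer application rate.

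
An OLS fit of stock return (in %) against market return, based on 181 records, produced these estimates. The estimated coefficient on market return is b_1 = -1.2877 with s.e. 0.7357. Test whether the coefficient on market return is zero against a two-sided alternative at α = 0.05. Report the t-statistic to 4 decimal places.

t = -1.7503

H₀: β₁ = 0 vs H₁: β₁ ≠ 0.
t = (b_1 − β₁⁰)/SE = -1.2877 / 0.7357 = -1.7503.
df = n − 2 = 181 − 2 = 179.
Two-sided p ≈ 0.0818, which is ≥ 0.05, so fail to reject H₀.
The data do not give significant evidence of an association between market return and stock return.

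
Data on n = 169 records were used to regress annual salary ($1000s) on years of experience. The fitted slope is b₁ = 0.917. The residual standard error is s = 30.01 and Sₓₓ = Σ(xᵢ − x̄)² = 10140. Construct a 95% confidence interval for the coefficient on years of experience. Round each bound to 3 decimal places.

SE(b₁) = s/√Sₓₓ = 30.01/√10140 = 0.298021.
df = n − 2 = 167.
t* = t_{0.025, 167} = 1.974271.
Margin = t* × SE = 1.974271 × 0.298021 = 0.58837.
CI: 0.917 ± 0.58837 → (0.329, 1.505).
With 95% confidence, each one-unit increase in years of experience is associated with a change of between 0.329 and 1.505 $1000s in annual salary.

(0.329, 1.505)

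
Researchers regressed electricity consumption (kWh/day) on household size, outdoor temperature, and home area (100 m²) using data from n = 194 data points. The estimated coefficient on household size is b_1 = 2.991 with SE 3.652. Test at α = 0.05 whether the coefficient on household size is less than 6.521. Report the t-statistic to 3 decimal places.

H₀: β₁ = 6.521 vs H₁: β₁ < 6.521.
t = (b_1 − β₁⁰)/SE = (2.991 − 6.521) / 3.652 = -0.967.
df = n − k − 1 = 194 − 3 − 1 = 190.
One-sided p ≈ 0.1675, which is ≥ 0.05, so fail to reject H₀.
The data do not give significant evidence that the true slope on household size is below 6.521 kWh/day per unit, holding the other predictors fixed.

t = -0.967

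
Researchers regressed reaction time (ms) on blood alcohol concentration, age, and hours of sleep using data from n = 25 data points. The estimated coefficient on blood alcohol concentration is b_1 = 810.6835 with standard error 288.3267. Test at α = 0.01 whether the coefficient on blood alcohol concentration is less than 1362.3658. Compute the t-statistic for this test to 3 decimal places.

H₀: β₁ = 1362.3658 vs H₁: β₁ < 1362.3658.
t = (b_1 − β₁⁰)/SE = (810.6835 − 1362.3658) / 288.3267 = -1.913.
df = n − k − 1 = 25 − 3 − 1 = 21.
One-sided p ≈ 0.0347, which is ≥ 0.01, so fail to reject H₀.
The data do not give significant evidence that the true slope on blood alcohol concentration is below 1362.3658 ms per unit, holding the other predictors fixed.

t = -1.913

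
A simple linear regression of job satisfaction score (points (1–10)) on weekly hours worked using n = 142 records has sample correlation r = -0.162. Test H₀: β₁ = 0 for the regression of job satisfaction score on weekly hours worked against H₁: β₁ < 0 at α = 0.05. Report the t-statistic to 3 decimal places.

t = r·√(n − 2)/√(1 − r²) = -0.162·√140/√0.973756 = -1.942.
df = n − 2 = 140.
One-sided p ≈ 0.0270, which is < 0.05, so reject H₀.
There is evidence of a linear association between weekly hours worked and job satisfaction score.

t = -1.942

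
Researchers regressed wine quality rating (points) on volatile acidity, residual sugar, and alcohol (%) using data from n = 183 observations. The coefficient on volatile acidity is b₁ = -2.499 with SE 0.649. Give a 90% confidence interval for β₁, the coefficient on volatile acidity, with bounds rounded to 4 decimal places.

(-3.5721, -1.4259)

df = n − k − 1 = 183 − 3 − 1 = 179.
t* = t_{0.05, 179} = 1.653411.
Margin = t* × SE = 1.653411 × 0.649 = 1.073064.
CI: -2.499 ± 1.073064 → (-3.5721, -1.4259).
With 90% confidence, each one-unit increase in volatile acidity is associated with a change of between -3.5721 and -1.4259 points in wine quality rating, holding the other predictors fixed.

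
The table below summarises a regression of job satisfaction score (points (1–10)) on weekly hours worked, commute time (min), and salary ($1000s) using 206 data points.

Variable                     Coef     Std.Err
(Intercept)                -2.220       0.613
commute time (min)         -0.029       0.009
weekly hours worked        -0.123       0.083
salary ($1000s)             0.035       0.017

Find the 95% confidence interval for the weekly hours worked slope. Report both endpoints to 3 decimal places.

Read off: b = -0.123, SE = 0.083 for weekly hours worked.
df = n − k − 1 = 206 − 3 − 1 = 202.
t* = t_{0.025, 202} = 1.971777.
Margin = t* × SE = 1.971777 × 0.083 = 0.16366.
CI: -0.123 ± 0.16366 → (-0.287, 0.041).

(-0.287, 0.041)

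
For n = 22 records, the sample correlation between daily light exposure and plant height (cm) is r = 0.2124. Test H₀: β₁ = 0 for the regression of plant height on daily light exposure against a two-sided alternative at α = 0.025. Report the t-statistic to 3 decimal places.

t = r·√(n − 2)/√(1 − r²) = 0.2124·√20/√0.954886 = 0.972.
df = n − 2 = 20.
Two-sided p ≈ 0.3426, which is ≥ 0.025, so fail to reject H₀.
The data do not give significant evidence of a linear association between daily light exposure and plant height.

t = 0.972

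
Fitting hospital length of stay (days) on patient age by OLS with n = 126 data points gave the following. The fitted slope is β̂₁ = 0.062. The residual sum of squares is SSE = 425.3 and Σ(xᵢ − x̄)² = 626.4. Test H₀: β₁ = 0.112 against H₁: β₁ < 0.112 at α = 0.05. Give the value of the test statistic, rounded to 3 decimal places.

MSE = SSE/(n − 2) = 425.3/124 = 3.42984.
SE(β̂₁) = √(MSE/Sₓₓ) = √(3.42984/626.4) = 0.0739965.
t = (0.062 − 0.112) / 0.0739965 = -0.676.
df = n − 2 = 124.
One-sided p ≈ 0.2502, which is ≥ 0.05, so fail to reject H₀.
The data do not give significant evidence that the true slope on patient age is below 0.112 days per unit.

t = -0.676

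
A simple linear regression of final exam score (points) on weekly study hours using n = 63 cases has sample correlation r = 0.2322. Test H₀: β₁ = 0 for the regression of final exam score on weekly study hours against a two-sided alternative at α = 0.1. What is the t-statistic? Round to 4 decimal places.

t = 1.8645

t = r·√(n − 2)/√(1 − r²) = 0.2322·√61/√0.946083 = 1.8645.
df = n − 2 = 61.
Two-sided p ≈ 0.0671, which is < 0.1, so reject H₀.
There is evidence of a linear association between weekly study hours and final exam score.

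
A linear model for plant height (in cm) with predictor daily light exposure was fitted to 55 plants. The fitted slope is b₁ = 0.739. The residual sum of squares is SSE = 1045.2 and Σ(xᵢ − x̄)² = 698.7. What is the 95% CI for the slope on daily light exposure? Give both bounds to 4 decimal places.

MSE = SSE/(n − 2) = 1045.2/53 = 19.7208.
SE(b₁) = √(MSE/Sₓₓ) = √(19.7208/698.7) = 0.168003.
df = n − 2 = 53.
t* = t_{0.025, 53} = 2.005746.
Margin = t* × SE = 2.005746 × 0.168003 = 0.336971.
CI: 0.739 ± 0.336971 → (0.4020, 1.0760).
With 95% confidence, each one-unit increase in daily light exposure is associated with a change of between 0.4020 and 1.0760 cm in plant height.

(0.4020, 1.0760)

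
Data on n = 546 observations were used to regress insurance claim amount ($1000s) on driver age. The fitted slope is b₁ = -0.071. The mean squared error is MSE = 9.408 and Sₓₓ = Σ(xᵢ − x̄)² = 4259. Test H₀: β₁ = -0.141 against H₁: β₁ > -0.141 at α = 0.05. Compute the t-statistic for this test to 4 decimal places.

SE(b₁) = √(MSE/Sₓₓ) = √(9.408/4259) = 0.0469997.
t = (-0.071 − (-0.141)) / 0.0469997 = 1.4894.
df = n − 2 = 544.
One-sided p ≈ 0.0685, which is ≥ 0.05, so fail to reject H₀.
The data do not give significant evidence that the true slope on driver age exceeds -0.141 $1000s per unit.

t = 1.4894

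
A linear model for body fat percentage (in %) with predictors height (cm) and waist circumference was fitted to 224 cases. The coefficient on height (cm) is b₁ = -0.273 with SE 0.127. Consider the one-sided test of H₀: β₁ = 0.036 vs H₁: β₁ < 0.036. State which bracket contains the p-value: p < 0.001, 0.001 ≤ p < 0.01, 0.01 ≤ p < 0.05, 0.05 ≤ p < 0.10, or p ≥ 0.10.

t = (-0.273 − 0.036) / 0.127 = -2.433.
df = n − k − 1 = 224 − 2 − 1 = 221.
One-sided p = P(T_{221} < t) ≈ 0.0079.
So 0.001 ≤ p < 0.01.

0.001 ≤ p < 0.01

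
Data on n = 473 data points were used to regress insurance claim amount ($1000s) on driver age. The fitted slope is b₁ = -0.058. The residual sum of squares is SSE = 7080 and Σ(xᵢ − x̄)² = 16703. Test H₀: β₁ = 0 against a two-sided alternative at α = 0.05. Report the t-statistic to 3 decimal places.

t = -1.933

MSE = SSE/(n − 2) = 7080/471 = 15.0318.
SE(b₁) = √(MSE/Sₓₓ) = √(15.0318/16703) = 0.0299991.
t = -0.058 / 0.0299991 = -1.933.
df = n − 2 = 471.
Two-sided p ≈ 0.0538, which is ≥ 0.05, so fail to reject H₀.
The data do not give significant evidence of an association between driver age and insurance claim amount.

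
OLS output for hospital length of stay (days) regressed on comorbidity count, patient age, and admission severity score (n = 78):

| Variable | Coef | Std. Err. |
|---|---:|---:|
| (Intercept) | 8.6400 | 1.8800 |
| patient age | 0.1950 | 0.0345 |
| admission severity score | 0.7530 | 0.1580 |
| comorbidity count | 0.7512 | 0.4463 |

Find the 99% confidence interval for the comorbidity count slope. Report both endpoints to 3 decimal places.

(-0.429, 1.931)

Read off: b = 0.7512, SE = 0.4463 for comorbidity count.
df = n − k − 1 = 78 − 3 − 1 = 74.
t* = t_{0.005, 74} = 2.643913.
Margin = t* × SE = 2.643913 × 0.4463 = 1.17998.
CI: 0.7512 ± 1.17998 → (-0.429, 1.931).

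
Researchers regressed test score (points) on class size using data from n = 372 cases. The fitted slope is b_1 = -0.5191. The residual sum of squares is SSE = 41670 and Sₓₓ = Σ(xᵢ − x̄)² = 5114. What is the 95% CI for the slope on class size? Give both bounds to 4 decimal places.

(-0.8109, -0.2273)

MSE = SSE/(n − 2) = 41670/370 = 112.622.
SE(b_1) = √(MSE/Sₓₓ) = √(112.622/5114) = 0.148399.
df = n − 2 = 370.
t* = t_{0.025, 370} = 1.966396.
Margin = t* × SE = 1.966396 × 0.148399 = 0.291811.
CI: -0.5191 ± 0.291811 → (-0.8109, -0.2273).
With 95% confidence, each one-unit increase in class size is associated with a change of between -0.8109 and -0.2273 points in test score.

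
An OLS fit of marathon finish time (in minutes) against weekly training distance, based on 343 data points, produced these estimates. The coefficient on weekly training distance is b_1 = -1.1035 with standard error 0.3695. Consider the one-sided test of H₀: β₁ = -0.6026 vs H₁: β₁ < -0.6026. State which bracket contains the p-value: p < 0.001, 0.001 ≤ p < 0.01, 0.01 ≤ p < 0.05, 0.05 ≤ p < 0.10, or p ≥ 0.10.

0.05 ≤ p < 0.10

t = (-1.1035 − (-0.6026)) / 0.3695 = -1.356.
df = n − 2 = 343 − 2 = 341.
One-sided p = P(T_{341} < t) ≈ 0.0881.
So 0.05 ≤ p < 0.10.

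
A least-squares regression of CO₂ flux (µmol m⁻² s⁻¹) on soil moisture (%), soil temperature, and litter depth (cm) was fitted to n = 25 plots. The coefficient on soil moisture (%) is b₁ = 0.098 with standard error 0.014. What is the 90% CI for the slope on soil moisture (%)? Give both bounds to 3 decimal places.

df = n − k − 1 = 25 − 3 − 1 = 21.
t* = t_{0.05, 21} = 1.720743.
Margin = t* × SE = 1.720743 × 0.014 = 0.02409.
CI: 0.098 ± 0.02409 → (0.074, 0.122).
With 90% confidence, each one-unit increase in soil moisture (%) is associated with a change of between 0.074 and 0.122 µmol m⁻² s⁻¹ in CO₂ flux, holding the other predictors fixed.

(0.074, 0.122)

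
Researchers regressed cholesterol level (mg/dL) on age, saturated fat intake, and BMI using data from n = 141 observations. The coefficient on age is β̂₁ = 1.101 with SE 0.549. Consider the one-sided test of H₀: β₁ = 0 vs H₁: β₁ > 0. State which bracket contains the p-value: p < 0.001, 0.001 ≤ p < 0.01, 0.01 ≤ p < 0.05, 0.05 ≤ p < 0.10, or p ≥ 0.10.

0.01 ≤ p < 0.05

t = 1.101 / 0.549 = 2.005.
df = n − k − 1 = 141 − 3 − 1 = 137.
One-sided p = P(T_{137} > t) ≈ 0.0234.
So 0.01 ≤ p < 0.05.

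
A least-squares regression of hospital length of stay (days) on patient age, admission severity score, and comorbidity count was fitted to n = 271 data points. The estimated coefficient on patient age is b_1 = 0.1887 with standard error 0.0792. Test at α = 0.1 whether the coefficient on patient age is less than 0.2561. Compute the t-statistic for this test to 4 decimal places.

H₀: β₁ = 0.2561 vs H₁: β₁ < 0.2561.
t = (b_1 − β₁⁰)/SE = (0.1887 − 0.2561) / 0.0792 = -0.8510.
df = n − k − 1 = 271 − 3 − 1 = 267.
One-sided p ≈ 0.1978, which is ≥ 0.1, so fail to reject H₀.
The data do not give significant evidence that the true slope on patient age is below 0.2561 days per unit, holding the other predictors fixed.

t = -0.8510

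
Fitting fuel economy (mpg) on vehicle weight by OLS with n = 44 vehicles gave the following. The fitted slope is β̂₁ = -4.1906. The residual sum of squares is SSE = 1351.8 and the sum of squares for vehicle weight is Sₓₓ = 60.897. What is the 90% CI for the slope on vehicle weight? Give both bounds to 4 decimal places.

(-5.4134, -2.9678)

MSE = SSE/(n − 2) = 1351.8/42 = 32.1857.
SE(β̂₁) = √(MSE/Sₓₓ) = √(32.1857/60.897) = 0.726999.
df = n − 2 = 42.
t* = t_{0.05, 42} = 1.681952.
Margin = t* × SE = 1.681952 × 0.726999 = 1.222777.
CI: -4.1906 ± 1.222777 → (-5.4134, -2.9678).
With 90% confidence, each one-unit increase in vehicle weight is associated with a change of between -5.4134 and -2.9678 mpg in fuel economy.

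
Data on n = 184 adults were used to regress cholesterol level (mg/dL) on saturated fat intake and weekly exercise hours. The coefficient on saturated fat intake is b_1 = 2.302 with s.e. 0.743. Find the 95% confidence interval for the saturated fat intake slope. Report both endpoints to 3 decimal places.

df = n − k − 1 = 184 − 2 − 1 = 181.
t* = t_{0.025, 181} = 1.973157.
Margin = t* × SE = 1.973157 × 0.743 = 1.46606.
CI: 2.302 ± 1.46606 → (0.836, 3.768).
With 95% confidence, each one-unit increase in saturated fat intake is associated with a change of between 0.836 and 3.768 mg/dL in cholesterol level, holding the other predictors fixed.

(0.836, 3.768)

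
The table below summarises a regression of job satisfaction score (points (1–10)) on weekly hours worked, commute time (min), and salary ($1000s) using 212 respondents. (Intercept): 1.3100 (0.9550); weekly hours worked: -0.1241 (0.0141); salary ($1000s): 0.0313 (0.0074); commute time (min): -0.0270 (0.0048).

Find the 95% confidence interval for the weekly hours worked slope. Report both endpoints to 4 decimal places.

(-0.1519, -0.0963)

Read off: b = -0.1241, SE = 0.0141 for weekly hours worked.
df = n − k − 1 = 212 − 3 − 1 = 208.
t* = t_{0.025, 208} = 1.971435.
Margin = t* × SE = 1.971435 × 0.0141 = 0.027797.
CI: -0.1241 ± 0.027797 → (-0.1519, -0.0963).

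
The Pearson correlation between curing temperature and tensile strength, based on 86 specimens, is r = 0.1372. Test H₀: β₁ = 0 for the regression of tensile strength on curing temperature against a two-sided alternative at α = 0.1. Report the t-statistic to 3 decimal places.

t = 1.269

t = r·√(n − 2)/√(1 − r²) = 0.1372·√84/√0.981176 = 1.269.
df = n − 2 = 84.
Two-sided p ≈ 0.2078, which is ≥ 0.1, so fail to reject H₀.
The data do not give significant evidence of a linear association between curing temperature and tensile strength.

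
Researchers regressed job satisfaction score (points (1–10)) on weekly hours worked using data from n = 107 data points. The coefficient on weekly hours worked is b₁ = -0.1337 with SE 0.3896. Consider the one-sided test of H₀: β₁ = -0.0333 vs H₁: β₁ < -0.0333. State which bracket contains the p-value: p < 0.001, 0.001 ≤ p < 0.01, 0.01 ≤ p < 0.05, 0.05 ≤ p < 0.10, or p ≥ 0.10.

t = (-0.1337 − (-0.0333)) / 0.3896 = -0.258.
df = n − 2 = 107 − 2 = 105.
One-sided p = P(T_{105} < t) ≈ 0.3986.
So p ≥ 0.10.

p ≥ 0.10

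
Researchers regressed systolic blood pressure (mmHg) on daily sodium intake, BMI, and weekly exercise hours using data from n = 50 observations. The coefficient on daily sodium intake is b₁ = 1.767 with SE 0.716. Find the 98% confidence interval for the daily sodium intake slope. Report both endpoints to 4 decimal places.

(0.0413, 3.4927)

df = n − k − 1 = 50 − 3 − 1 = 46.
t* = t_{0.01, 46} = 2.410188.
Margin = t* × SE = 2.410188 × 0.716 = 1.725695.
CI: 1.767 ± 1.725695 → (0.0413, 3.4927).
With 98% confidence, each one-unit increase in daily sodium intake is associated with a change of between 0.0413 and 3.4927 mmHg in systolic blood pressure, holding the other predictors fixed.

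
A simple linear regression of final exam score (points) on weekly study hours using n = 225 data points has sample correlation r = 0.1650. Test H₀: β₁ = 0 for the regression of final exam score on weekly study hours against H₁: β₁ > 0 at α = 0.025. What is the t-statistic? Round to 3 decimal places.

t = r·√(n − 2)/√(1 − r²) = 0.1650·√223/√0.972775 = 2.498.
df = n − 2 = 223.
One-sided p ≈ 0.0066, which is < 0.025, so reject H₀.
There is evidence of a linear association between weekly study hours and final exam score.

t = 2.498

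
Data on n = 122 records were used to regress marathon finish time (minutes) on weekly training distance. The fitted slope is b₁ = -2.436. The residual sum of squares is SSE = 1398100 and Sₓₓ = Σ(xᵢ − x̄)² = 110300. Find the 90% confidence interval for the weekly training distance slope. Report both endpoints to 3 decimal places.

MSE = SSE/(n − 2) = 1398100/120 = 11650.8.
SE(b₁) = √(MSE/Sₓₓ) = √(11650.8/110300) = 0.325006.
df = n − 2 = 120.
t* = t_{0.05, 120} = 1.657651.
Margin = t* × SE = 1.657651 × 0.325006 = 0.53875.
CI: -2.436 ± 0.53875 → (-2.975, -1.897).
With 90% confidence, each one-unit increase in weekly training distance is associated with a change of between -2.975 and -1.897 minutes in marathon finish time.

(-2.975, -1.897)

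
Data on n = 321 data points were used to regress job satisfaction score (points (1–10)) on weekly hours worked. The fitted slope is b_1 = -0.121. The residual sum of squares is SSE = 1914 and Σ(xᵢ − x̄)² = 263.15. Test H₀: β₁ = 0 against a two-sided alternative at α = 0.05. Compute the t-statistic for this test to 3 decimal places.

t = -0.801

MSE = SSE/(n − 2) = 1914/319 = 6.
SE(b_1) = √(MSE/Sₓₓ) = √(6/263.15) = 0.150999.
t = -0.121 / 0.150999 = -0.801.
df = n − 2 = 319.
Two-sided p ≈ 0.4235, which is ≥ 0.05, so fail to reject H₀.
The data do not give significant evidence of an association between weekly hours worked and job satisfaction score.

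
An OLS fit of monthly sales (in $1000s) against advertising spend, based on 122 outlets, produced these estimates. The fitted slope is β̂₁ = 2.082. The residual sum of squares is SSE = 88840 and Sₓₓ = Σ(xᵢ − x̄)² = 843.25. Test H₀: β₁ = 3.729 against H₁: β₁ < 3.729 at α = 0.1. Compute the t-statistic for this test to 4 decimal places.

MSE = SSE/(n − 2) = 88840/120 = 740.333.
SE(β̂₁) = √(MSE/Sₓₓ) = √(740.333/843.25) = 0.936991.
t = (2.082 − 3.729) / 0.936991 = -1.7578.
df = n − 2 = 120.
One-sided p ≈ 0.0407, which is < 0.1, so reject H₀.
There is evidence that the true slope on advertising spend is below 3.729 $1000s per unit.

t = -1.7578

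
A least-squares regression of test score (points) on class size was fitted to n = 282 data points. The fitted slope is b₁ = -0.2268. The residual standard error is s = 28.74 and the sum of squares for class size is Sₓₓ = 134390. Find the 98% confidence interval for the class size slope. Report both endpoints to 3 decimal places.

(-0.410, -0.043)

SE(b₁) = s/√Sₓₓ = 28.74/√134390 = 0.0783977.
df = n − 2 = 280.
t* = t_{0.01, 280} = 2.339739.
Margin = t* × SE = 2.339739 × 0.0783977 = 0.18343.
CI: -0.2268 ± 0.18343 → (-0.410, -0.043).
With 98% confidence, each one-unit increase in class size is associated with a change of between -0.410 and -0.043 points in test score.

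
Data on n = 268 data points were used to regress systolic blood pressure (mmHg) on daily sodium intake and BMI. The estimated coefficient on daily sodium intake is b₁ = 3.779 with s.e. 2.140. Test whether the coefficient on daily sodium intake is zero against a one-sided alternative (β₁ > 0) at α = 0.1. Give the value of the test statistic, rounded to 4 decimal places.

H₀: β₁ = 0 vs H₁: β₁ > 0.
t = (b₁ − β₁⁰)/SE = 3.779 / 2.140 = 1.7659.
df = n − k − 1 = 268 − 2 − 1 = 265.
One-sided p ≈ 0.0393, which is < 0.1, so reject H₀.
There is evidence that the true slope on daily sodium intake is positive, holding the other predictors fixed.

t = 1.7659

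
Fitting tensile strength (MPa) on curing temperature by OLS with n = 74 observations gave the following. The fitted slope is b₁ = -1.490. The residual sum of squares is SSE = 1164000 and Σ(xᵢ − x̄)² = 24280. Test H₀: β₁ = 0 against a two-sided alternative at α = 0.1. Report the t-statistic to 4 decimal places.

t = -1.8260

MSE = SSE/(n − 2) = 1164000/72 = 16166.7.
SE(b₁) = √(MSE/Sₓₓ) = √(16166.7/24280) = 0.815992.
t = -1.490 / 0.815992 = -1.8260.
df = n − 2 = 72.
Two-sided p ≈ 0.0720, which is < 0.1, so reject H₀.
There is evidence that curing temperature is associated with tensile strength.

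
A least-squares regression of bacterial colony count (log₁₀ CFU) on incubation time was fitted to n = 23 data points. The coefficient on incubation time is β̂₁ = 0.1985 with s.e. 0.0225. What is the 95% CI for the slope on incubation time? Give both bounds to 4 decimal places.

df = n − 2 = 23 − 2 = 21.
t* = t_{0.025, 21} = 2.079614.
Margin = t* × SE = 2.079614 × 0.0225 = 0.046791.
CI: 0.1985 ± 0.046791 → (0.1517, 0.2453).
With 95% confidence, each one-unit increase in incubation time is associated with a change of between 0.1517 and 0.2453 log₁₀ CFU in bacterial colony count.

(0.1517, 0.2453)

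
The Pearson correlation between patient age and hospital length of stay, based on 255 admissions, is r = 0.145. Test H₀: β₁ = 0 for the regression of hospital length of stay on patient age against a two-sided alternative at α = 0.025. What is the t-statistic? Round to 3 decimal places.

t = 2.331

t = r·√(n − 2)/√(1 − r²) = 0.145·√253/√0.978975 = 2.331.
df = n − 2 = 253.
Two-sided p ≈ 0.0205, which is < 0.025, so reject H₀.
There is evidence of a linear association between patient age and hospital length of stay.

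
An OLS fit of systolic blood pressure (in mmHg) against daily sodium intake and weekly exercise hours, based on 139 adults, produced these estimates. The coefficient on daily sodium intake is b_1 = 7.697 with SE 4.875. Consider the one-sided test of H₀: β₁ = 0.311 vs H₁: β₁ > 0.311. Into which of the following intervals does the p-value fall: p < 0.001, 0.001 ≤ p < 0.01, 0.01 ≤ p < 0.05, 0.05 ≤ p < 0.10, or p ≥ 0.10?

t = (7.697 − 0.311) / 4.875 = 1.515.
df = n − k − 1 = 139 − 2 − 1 = 136.
One-sided p = P(T_{136} > t) ≈ 0.0660.
So 0.05 ≤ p < 0.10.

0.05 ≤ p < 0.10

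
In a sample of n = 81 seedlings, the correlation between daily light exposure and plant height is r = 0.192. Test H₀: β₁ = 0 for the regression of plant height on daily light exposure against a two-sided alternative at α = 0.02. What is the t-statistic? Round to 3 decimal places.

t = r·√(n − 2)/√(1 − r²) = 0.192·√79/√0.963136 = 1.739.
df = n − 2 = 79.
Two-sided p ≈ 0.0860, which is ≥ 0.02, so fail to reject H₀.
The data do not give significant evidence of a linear association between daily light exposure and plant height.

t = 1.739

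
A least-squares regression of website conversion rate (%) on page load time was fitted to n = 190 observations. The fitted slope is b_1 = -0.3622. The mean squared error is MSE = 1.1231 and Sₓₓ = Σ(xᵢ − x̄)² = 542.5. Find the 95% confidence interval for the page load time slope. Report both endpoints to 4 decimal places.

(-0.4520, -0.2724)

SE(b_1) = √(MSE/Sₓₓ) = √(1.1231/542.5) = 0.0454998.
df = n − 2 = 188.
t* = t_{0.025, 188} = 1.972663.
Margin = t* × SE = 1.972663 × 0.0454998 = 0.089756.
CI: -0.3622 ± 0.089756 → (-0.4520, -0.2724).
With 95% confidence, each one-unit increase in page load time is associated with a change of between -0.4520 and -0.2724 % in website conversion rate.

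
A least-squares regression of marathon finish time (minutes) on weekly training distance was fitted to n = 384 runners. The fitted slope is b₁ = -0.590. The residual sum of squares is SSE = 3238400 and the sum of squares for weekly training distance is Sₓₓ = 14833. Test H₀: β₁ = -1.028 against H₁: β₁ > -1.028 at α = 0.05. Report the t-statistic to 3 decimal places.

MSE = SSE/(n − 2) = 3238400/382 = 8477.49.
SE(b₁) = √(MSE/Sₓₓ) = √(8477.49/14833) = 0.755995.
t = (-0.590 − (-1.028)) / 0.755995 = 0.579.
df = n − 2 = 382.
One-sided p ≈ 0.2813, which is ≥ 0.05, so fail to reject H₀.
The data do not give significant evidence that the true slope on weekly training distance exceeds -1.028 minutes per unit.

t = 0.579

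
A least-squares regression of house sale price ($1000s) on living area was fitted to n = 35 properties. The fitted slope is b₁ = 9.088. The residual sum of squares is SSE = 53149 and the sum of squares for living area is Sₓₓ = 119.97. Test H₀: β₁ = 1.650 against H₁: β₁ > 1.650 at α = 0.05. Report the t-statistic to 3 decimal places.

t = 2.030

MSE = SSE/(n − 2) = 53149/33 = 1610.58.
SE(b₁) = √(MSE/Sₓₓ) = √(1610.58/119.97) = 3.66399.
t = (9.088 − 1.650) / 3.66399 = 2.030.
df = n − 2 = 33.
One-sided p ≈ 0.0252, which is < 0.05, so reject H₀.
There is evidence that the true slope on living area exceeds 1.650 $1000s per unit.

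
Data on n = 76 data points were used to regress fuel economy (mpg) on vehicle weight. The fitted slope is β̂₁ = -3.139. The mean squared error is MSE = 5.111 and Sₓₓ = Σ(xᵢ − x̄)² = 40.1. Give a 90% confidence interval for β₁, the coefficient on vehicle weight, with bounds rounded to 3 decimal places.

SE(β̂₁) = √(MSE/Sₓₓ) = √(5.111/40.1) = 0.35701.
df = n − 2 = 74.
t* = t_{0.05, 74} = 1.665707.
Margin = t* × SE = 1.665707 × 0.35701 = 0.59467.
CI: -3.139 ± 0.59467 → (-3.734, -2.544).
With 90% confidence, each one-unit increase in vehicle weight is associated with a change of between -3.734 and -2.544 mpg in fuel economy.

(-3.734, -2.544)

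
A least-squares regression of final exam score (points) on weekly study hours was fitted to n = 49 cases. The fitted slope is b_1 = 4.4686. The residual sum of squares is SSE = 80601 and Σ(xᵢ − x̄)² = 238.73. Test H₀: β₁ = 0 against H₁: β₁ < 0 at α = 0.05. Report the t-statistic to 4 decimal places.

t = 1.6673

MSE = SSE/(n − 2) = 80601/47 = 1714.91.
SE(b_1) = √(MSE/Sₓₓ) = √(1714.91/238.73) = 2.6802.
t = 4.4686 / 2.6802 = 1.6673.
df = n − 2 = 47.
One-sided p ≈ 0.9489, which is ≥ 0.05, so fail to reject H₀.
The data do not give significant evidence that the true slope on weekly study hours is negative.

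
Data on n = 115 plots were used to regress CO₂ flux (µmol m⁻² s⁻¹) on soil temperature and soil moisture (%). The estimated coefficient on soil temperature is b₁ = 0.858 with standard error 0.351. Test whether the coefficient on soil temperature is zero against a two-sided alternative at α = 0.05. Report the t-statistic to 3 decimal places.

H₀: β₁ = 0 vs H₁: β₁ ≠ 0.
t = (b₁ − β₁⁰)/SE = 0.858 / 0.351 = 2.444.
df = n − k − 1 = 115 − 2 − 1 = 112.
Two-sided p ≈ 0.0161, which is < 0.05, so reject H₀.
There is evidence that soil temperature is associated with CO₂ flux, holding the other predictors fixed.

t = 2.444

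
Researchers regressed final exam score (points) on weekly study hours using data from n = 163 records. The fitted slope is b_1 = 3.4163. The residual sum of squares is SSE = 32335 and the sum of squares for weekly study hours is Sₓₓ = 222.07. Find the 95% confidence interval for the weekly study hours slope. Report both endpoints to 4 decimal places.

MSE = SSE/(n − 2) = 32335/161 = 200.839.
SE(b_1) = √(MSE/Sₓₓ) = √(200.839/222.07) = 0.950996.
df = n − 2 = 161.
t* = t_{0.025, 161} = 1.974808.
Margin = t* × SE = 1.974808 × 0.950996 = 1.878034.
CI: 3.4163 ± 1.878034 → (1.5383, 5.2943).
With 95% confidence, each one-unit increase in weekly study hours is associated with a change of between 1.5383 and 5.2943 points in final exam score.

(1.5383, 5.2943)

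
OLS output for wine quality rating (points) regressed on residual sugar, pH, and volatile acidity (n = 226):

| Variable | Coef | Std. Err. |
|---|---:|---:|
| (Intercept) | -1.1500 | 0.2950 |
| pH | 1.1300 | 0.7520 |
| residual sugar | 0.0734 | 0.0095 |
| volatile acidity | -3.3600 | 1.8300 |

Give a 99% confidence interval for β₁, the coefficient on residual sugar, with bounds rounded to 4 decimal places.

Read off: b = 0.0734, SE = 0.0095 for residual sugar.
df = n − k − 1 = 226 − 3 − 1 = 222.
t* = t_{0.005, 222} = 2.598156.
Margin = t* × SE = 2.598156 × 0.0095 = 0.024682.
CI: 0.0734 ± 0.024682 → (0.0487, 0.0981).

(0.0487, 0.0981)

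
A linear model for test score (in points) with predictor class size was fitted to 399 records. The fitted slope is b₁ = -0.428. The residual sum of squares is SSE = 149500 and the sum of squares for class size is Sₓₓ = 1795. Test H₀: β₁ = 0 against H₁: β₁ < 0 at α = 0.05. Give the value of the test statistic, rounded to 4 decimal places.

MSE = SSE/(n − 2) = 149500/397 = 376.574.
SE(b₁) = √(MSE/Sₓₓ) = √(376.574/1795) = 0.458029.
t = -0.428 / 0.458029 = -0.9344.
df = n − 2 = 397.
One-sided p ≈ 0.1753, which is ≥ 0.05, so fail to reject H₀.
The data do not give significant evidence that the true slope on class size is negative.

t = -0.9344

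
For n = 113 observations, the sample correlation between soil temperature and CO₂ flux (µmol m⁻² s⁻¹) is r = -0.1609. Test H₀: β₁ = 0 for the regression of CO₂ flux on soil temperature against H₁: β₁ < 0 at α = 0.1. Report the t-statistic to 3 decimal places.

t = r·√(n − 2)/√(1 − r²) = -0.1609·√111/√0.974111 = -1.718.
df = n − 2 = 111.
One-sided p ≈ 0.0443, which is < 0.1, so reject H₀.
There is evidence of a linear association between soil temperature and CO₂ flux.

t = -1.718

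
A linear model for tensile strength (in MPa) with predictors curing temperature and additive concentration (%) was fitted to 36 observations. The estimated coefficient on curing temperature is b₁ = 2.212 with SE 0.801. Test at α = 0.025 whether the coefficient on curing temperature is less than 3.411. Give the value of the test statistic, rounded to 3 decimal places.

H₀: β₁ = 3.411 vs H₁: β₁ < 3.411.
t = (b₁ − β₁⁰)/SE = (2.212 − 3.411) / 0.801 = -1.497.
df = n − k − 1 = 36 − 2 − 1 = 33.
One-sided p ≈ 0.0720, which is ≥ 0.025, so fail to reject H₀.
The data do not give significant evidence that the true slope on curing temperature is below 3.411 MPa per unit, holding the other predictors fixed.

t = -1.497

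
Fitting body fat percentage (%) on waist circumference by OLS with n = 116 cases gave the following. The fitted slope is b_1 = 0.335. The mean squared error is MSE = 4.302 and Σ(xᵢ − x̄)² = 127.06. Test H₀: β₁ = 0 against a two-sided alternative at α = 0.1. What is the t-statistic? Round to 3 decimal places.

SE(b_1) = √(MSE/Sₓₓ) = √(4.302/127.06) = 0.184005.
t = 0.335 / 0.184005 = 1.821.
df = n − 2 = 114.
Two-sided p ≈ 0.0713, which is < 0.1, so reject H₀.
There is evidence that waist circumference is associated with body fat percentage.

t = 1.821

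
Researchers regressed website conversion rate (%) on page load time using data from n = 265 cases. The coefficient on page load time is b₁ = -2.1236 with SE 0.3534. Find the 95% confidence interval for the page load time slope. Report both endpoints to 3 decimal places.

(-2.819, -1.428)

df = n − 2 = 265 − 2 = 263.
t* = t_{0.025, 263} = 1.969025.
Margin = t* × SE = 1.969025 × 0.3534 = 0.69585.
CI: -2.1236 ± 0.69585 → (-2.819, -1.428).
With 95% confidence, each one-unit increase in page load time is associated with a change of between -2.819 and -1.428 % in website conversion rate.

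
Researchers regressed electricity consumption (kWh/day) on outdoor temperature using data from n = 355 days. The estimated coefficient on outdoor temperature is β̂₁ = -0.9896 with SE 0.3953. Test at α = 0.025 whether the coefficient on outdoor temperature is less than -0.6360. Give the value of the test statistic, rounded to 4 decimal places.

t = -0.8945

H₀: β₁ = -0.6360 vs H₁: β₁ < -0.6360.
t = (β̂₁ − β₁⁰)/SE = (-0.9896 − (-0.6360)) / 0.3953 = -0.8945.
df = n − 2 = 355 − 2 = 353.
One-sided p ≈ 0.1858, which is ≥ 0.025, so fail to reject H₀.
The data do not give significant evidence that the true slope on outdoor temperature is below -0.6360 kWh/day per unit.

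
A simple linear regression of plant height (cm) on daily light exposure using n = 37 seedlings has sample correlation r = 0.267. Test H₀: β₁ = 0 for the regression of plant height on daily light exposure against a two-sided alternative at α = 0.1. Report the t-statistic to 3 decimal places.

t = r·√(n − 2)/√(1 − r²) = 0.267·√35/√0.928711 = 1.639.
df = n − 2 = 35.
Two-sided p ≈ 0.1102, which is ≥ 0.1, so fail to reject H₀.
The data do not give significant evidence of a linear association between daily light exposure and plant height.

t = 1.639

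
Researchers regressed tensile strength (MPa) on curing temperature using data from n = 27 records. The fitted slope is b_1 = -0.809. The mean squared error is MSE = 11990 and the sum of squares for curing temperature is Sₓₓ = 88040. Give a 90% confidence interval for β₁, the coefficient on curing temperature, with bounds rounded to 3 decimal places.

SE(b_1) = √(MSE/Sₓₓ) = √(11990/88040) = 0.369037.
df = n − 2 = 25.
t* = t_{0.05, 25} = 1.708141.
Margin = t* × SE = 1.708141 × 0.369037 = 0.63037.
CI: -0.809 ± 0.63037 → (-1.439, -0.179).
With 90% confidence, each one-unit increase in curing temperature is associated with a change of between -1.439 and -0.179 MPa in tensile strength.

(-1.439, -0.179)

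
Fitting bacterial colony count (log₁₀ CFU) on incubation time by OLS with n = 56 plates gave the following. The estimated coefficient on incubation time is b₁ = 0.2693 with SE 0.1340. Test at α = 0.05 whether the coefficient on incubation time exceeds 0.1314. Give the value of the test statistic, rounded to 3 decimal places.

t = 1.029

H₀: β₁ = 0.1314 vs H₁: β₁ > 0.1314.
t = (b₁ − β₁⁰)/SE = (0.2693 − 0.1314) / 0.1340 = 1.029.
df = n − 2 = 56 − 2 = 54.
One-sided p ≈ 0.1540, which is ≥ 0.05, so fail to reject H₀.
The data do not give significant evidence that the true slope on incubation time exceeds 0.1314 log₁₀ CFU per unit.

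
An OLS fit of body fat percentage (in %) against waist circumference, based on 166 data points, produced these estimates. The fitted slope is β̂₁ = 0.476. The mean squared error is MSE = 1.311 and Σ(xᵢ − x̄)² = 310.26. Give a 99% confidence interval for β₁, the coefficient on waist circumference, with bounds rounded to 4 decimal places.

SE(β̂₁) = √(MSE/Sₓₓ) = √(1.311/310.26) = 0.0650038.
df = n − 2 = 164.
t* = t_{0.005, 164} = 2.60614.
Margin = t* × SE = 2.60614 × 0.0650038 = 0.169409.
CI: 0.476 ± 0.169409 → (0.3066, 0.6454).
With 99% confidence, each one-unit increase in waist circumference is associated with a change of between 0.3066 and 0.6454 % in body fat percentage.

(0.3066, 0.6454)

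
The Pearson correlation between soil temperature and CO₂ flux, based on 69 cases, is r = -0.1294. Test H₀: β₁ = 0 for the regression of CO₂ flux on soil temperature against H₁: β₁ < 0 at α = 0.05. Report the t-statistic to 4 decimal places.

t = -1.0682

t = r·√(n − 2)/√(1 − r²) = -0.1294·√67/√0.983256 = -1.0682.
df = n − 2 = 67.
One-sided p ≈ 0.1446, which is ≥ 0.05, so fail to reject H₀.
The data do not give significant evidence of a linear association between soil temperature and CO₂ flux.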